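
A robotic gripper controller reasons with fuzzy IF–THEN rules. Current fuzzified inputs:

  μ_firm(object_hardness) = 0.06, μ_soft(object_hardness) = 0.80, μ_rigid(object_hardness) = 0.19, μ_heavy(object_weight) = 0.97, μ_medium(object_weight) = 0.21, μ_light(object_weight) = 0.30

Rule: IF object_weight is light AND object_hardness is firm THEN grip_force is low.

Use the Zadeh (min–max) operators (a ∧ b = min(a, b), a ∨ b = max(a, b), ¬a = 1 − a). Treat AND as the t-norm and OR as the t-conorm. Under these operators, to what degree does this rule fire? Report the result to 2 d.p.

firing strength: light=0.30, firm=0.06; AND[min(a, b)] → w = 0.06

0.06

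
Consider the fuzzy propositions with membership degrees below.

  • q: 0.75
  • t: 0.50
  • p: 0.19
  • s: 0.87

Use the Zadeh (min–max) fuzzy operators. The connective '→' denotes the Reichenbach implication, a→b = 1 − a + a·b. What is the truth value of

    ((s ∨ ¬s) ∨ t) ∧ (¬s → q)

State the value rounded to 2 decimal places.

¬s = 1 − 0.87 = 0.13
s ∨ ¬s = max(a, b) on (0.87, 0.13) = 0.87
(s ∨ ¬s) ∨ t = max(a, b) on (0.87, 0.50) = 0.87
¬s = 1 − 0.87 = 0.13
¬s → q  [Reichenbach: 1 − a + a·b] with a=0.13, b=0.75 → 0.97
((s ∨ ¬s) ∨ t) ∧ (¬s → q) = min(a, b) on (0.87, 0.97) = 0.87

0.87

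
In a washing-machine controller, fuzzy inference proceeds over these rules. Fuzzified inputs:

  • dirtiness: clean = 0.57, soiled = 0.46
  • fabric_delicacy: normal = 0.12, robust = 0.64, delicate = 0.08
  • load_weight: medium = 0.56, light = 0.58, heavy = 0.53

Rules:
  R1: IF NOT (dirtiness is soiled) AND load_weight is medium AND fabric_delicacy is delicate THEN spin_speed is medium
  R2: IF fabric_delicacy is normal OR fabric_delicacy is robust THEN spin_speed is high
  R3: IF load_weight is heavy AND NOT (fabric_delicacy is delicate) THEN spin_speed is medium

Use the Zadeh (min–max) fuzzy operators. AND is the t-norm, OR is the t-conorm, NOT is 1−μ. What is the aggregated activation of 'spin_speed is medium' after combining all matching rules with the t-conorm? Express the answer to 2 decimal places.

R1: ¬soiled=1−0.46=0.54, medium=0.56, delicate=0.08; AND[min(a, b)] → w = 0.08
R2: normal=0.12, robust=0.64; OR[max(a, b)] → w = 0.64
R3: heavy=0.53, ¬delicate=1−0.08=0.92; AND[min(a, b)] → w = 0.53
Rules with consequent 'medium': {R1, R3} → strengths 0.08, 0.53
Aggregate via t-conorm [max(a, b)]: 0.53

0.53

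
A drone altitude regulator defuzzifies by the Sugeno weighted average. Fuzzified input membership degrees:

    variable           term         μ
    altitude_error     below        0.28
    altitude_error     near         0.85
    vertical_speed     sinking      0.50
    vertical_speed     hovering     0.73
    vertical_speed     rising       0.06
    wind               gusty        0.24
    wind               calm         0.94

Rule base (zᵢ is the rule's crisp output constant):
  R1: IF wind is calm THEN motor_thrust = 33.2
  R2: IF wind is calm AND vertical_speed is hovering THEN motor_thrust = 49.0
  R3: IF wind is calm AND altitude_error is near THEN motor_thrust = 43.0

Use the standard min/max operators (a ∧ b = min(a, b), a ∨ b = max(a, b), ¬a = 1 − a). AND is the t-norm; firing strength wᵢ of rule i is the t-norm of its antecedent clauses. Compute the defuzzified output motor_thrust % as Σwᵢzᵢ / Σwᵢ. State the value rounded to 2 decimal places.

R1 (z=33.2): calm=0.94 → w = 0.94
R2 (z=49.0): calm=0.94, hovering=0.73; AND[min(a, b)] → w = 0.73
R3 (z=43.0): calm=0.94, near=0.85; AND[min(a, b)] → w = 0.85
Weighted average = (0.94·33.2 + 0.73·49.0 + 0.85·43.0) / (0.94 + 0.73 + 0.85)
  = 103.5280 / 2.5200 = 41.08

41.08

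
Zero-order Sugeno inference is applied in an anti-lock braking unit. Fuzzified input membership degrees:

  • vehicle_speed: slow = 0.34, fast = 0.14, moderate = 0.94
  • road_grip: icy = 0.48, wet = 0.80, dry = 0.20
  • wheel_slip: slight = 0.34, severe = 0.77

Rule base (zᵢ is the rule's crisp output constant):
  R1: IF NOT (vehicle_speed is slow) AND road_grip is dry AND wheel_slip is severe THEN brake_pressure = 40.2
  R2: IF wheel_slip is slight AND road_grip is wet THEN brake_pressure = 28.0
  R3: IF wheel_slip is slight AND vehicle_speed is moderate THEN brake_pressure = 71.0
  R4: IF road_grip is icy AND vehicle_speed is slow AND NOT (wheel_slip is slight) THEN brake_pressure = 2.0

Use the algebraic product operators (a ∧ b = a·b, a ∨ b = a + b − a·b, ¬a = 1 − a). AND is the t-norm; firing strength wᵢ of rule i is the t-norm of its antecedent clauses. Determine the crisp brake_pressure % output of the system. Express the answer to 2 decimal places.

R1 (z=40.2): ¬slow=1−0.34=0.66, dry=0.20, severe=0.77; AND[a·b] → w = 0.1016
R2 (z=28.0): slight=0.34, wet=0.80; AND[a·b] → w = 0.2720
R3 (z=71.0): slight=0.34, moderate=0.94; AND[a·b] → w = 0.3196
R4 (z=2.0): icy=0.48, slow=0.34, ¬slight=1−0.34=0.66; AND[a·b] → w = 0.1077
Weighted average = (0.1016·40.2 + 0.2720·28.0 + 0.3196·71.0 + 0.1077·2.0) / (0.1016 + 0.2720 + 0.3196 + 0.1077)
  = 34.6090 / 0.8010 = 43.21

43.21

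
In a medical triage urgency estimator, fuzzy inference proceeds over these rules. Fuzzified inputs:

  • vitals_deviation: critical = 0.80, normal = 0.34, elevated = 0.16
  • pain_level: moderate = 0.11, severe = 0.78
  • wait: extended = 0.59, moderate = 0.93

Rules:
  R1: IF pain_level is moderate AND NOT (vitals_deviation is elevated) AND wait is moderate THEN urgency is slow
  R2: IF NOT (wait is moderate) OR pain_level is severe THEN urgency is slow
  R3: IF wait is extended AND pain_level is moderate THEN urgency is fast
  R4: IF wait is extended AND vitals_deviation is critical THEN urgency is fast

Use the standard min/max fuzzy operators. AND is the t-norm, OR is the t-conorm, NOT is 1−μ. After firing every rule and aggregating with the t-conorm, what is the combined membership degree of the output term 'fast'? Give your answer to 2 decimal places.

R1: moderate=0.11, ¬elevated=1−0.16=0.84, moderate=0.93; AND[min(a, b)] → w = 0.11
R2: ¬moderate=1−0.93=0.07, severe=0.78; OR[max(a, b)] → w = 0.78
R3: extended=0.59, moderate=0.11; AND[min(a, b)] → w = 0.11
R4: extended=0.59, critical=0.80; AND[min(a, b)] → w = 0.59
Rules with consequent 'fast': {R3, R4} → strengths 0.11, 0.59
Aggregate via t-conorm [max(a, b)]: 0.59

0.59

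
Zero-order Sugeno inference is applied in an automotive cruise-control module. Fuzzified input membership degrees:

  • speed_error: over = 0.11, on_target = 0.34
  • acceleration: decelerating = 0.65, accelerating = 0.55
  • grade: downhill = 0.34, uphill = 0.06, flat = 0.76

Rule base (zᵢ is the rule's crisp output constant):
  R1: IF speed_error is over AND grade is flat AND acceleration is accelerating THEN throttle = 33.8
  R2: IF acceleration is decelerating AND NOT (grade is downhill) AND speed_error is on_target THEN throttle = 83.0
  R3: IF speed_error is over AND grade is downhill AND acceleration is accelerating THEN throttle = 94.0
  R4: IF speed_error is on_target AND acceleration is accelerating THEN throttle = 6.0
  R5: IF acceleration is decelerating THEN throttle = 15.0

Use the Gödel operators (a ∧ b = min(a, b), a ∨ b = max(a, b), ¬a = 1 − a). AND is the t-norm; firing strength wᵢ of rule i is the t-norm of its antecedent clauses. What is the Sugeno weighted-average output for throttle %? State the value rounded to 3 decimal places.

34.883

R1 (z=33.8): over=0.11, flat=0.76, accelerating=0.55; AND[min(a, b)] → w = 0.11
R2 (z=83.0): decelerating=0.65, ¬downhill=1−0.34=0.66, on_target=0.34; AND[min(a, b)] → w = 0.34
R3 (z=94.0): over=0.11, downhill=0.34, accelerating=0.55; AND[min(a, b)] → w = 0.11
R4 (z=6.0): on_target=0.34, accelerating=0.55; AND[min(a, b)] → w = 0.34
R5 (z=15.0): decelerating=0.65 → w = 0.65
Weighted average = (0.11·33.8 + 0.34·83.0 + 0.11·94.0 + 0.34·6.0 + 0.65·15.0) / (0.11 + 0.34 + 0.11 + 0.34 + 0.65)
  = 54.0680 / 1.5500 = 34.883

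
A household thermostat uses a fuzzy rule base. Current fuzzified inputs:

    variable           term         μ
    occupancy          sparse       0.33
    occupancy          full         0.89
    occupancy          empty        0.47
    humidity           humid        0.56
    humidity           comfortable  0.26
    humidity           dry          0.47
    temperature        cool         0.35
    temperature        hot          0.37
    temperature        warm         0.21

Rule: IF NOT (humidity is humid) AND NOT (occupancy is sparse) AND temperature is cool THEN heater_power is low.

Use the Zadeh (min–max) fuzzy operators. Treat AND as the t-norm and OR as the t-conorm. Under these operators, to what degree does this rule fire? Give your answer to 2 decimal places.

firing strength: ¬humid=1−0.56=0.44, ¬sparse=1−0.33=0.67, cool=0.35; AND[min(a, b)] → w = 0.35

0.35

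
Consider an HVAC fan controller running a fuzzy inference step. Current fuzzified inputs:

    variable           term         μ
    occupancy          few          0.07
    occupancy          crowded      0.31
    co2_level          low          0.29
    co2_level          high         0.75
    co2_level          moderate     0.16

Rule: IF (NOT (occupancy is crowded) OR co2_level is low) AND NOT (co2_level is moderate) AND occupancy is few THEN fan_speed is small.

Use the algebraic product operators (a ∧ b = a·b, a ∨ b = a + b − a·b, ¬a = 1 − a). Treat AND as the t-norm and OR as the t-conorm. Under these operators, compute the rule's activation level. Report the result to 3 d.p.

firing strength: (¬crowded=1−0.31=0.69 OR low=0.29) = 0.7799; AND[a·b] with ¬moderate=1−0.16=0.84, few=0.07 → w = 0.0459

0.046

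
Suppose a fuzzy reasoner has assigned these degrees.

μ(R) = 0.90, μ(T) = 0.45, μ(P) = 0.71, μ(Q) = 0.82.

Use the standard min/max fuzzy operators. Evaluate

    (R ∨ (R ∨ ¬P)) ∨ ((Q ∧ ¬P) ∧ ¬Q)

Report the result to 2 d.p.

¬P = 1 − 0.71 = 0.29
R ∨ ¬P = max(a, b) on (0.90, 0.29) = 0.90
R ∨ (R ∨ ¬P) = max(a, b) on (0.90, 0.90) = 0.90
¬P = 1 − 0.71 = 0.29
Q ∧ ¬P = min(a, b) on (0.82, 0.29) = 0.29
¬Q = 1 − 0.82 = 0.18
(Q ∧ ¬P) ∧ ¬Q = min(a, b) on (0.29, 0.18) = 0.18
(R ∨ (R ∨ ¬P)) ∨ ((Q ∧ ¬P) ∧ ¬Q) = max(a, b) on (0.90, 0.18) = 0.90

0.90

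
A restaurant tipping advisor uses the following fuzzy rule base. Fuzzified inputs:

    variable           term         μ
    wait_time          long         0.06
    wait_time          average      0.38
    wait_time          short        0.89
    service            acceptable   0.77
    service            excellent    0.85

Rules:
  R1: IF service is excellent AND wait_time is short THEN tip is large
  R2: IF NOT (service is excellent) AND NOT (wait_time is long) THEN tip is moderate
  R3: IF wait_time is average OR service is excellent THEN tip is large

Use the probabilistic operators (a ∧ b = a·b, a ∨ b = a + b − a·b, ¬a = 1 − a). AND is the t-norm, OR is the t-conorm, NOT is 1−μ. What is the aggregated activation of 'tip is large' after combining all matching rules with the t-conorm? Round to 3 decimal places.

0.977

R1: excellent=0.85, short=0.89; AND[a·b] → w = 0.7565
R2: ¬excellent=1−0.85=0.15, ¬long=1−0.06=0.94; AND[a·b] → w = 0.1410
R3: average=0.38, excellent=0.85; OR[a + b − a·b] → w = 0.9070
Rules with consequent 'large': {R1, R3} → strengths 0.7565, 0.9070
Aggregate via t-conorm [a + b − a·b]: 0.9774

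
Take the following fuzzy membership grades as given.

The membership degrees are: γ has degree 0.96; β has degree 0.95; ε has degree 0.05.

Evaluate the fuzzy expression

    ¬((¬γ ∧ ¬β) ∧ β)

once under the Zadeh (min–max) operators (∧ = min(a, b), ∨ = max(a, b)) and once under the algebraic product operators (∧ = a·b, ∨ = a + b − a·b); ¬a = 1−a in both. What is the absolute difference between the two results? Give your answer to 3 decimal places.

0.038

Under Zadeh (min–max):
  ¬γ = 1 − 0.96 = 0.04
  ¬β = 1 − 0.95 = 0.05
  ¬γ ∧ ¬β = min(a, b) on (0.04, 0.05) = 0.04
  (¬γ ∧ ¬β) ∧ β = min(a, b) on (0.04, 0.95) = 0.04
  ¬((¬γ ∧ ¬β) ∧ β) = 1 − 0.04 = 0.96
  → value = 0.9600
Under algebraic product:
  ¬γ = 1 − 0.9600 = 0.0400
  ¬β = 1 − 0.9500 = 0.0500
  ¬γ ∧ ¬β = a·b on (0.0400, 0.0500) = 0.0020
  (¬γ ∧ ¬β) ∧ β = a·b on (0.0020, 0.9500) = 0.0019
  ¬((¬γ ∧ ¬β) ∧ β) = 1 − 0.0019 = 0.9981
  → value = 0.9981
|0.9600 − 0.9981| = 0.038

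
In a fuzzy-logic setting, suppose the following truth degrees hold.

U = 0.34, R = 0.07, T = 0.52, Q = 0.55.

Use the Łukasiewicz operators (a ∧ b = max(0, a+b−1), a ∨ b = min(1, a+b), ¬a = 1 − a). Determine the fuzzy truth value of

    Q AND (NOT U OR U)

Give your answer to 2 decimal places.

0.55

NOT U = 1 − 0.34 = 0.66
NOT U OR U = min(1, a+b) on (0.66, 0.34) = 1.00
Q AND (NOT U OR U) = max(0, a+b−1) on (0.55, 1.00) = 0.55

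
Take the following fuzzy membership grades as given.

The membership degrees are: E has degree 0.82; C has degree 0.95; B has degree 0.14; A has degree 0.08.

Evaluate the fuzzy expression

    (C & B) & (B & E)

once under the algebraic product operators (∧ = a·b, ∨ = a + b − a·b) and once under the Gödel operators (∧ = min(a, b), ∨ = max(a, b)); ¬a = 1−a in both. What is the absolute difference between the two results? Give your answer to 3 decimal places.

0.125

Under algebraic product:
  C & B = a·b on (0.9500, 0.1400) = 0.1330
  B & E = a·b on (0.1400, 0.8200) = 0.1148
  (C & B) & (B & E) = a·b on (0.1330, 0.1148) = 0.0153
  → value = 0.0153
Under Gödel:
  C & B = min(a, b) on (0.95, 0.14) = 0.14
  B & E = min(a, b) on (0.14, 0.82) = 0.14
  (C & B) & (B & E) = min(a, b) on (0.14, 0.14) = 0.14
  → value = 0.1400
|0.0153 − 0.1400| = 0.125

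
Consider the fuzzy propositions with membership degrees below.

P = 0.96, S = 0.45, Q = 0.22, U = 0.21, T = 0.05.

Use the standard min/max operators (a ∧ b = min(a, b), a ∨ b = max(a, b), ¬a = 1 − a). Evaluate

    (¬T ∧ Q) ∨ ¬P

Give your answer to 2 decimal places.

¬T = 1 − 0.05 = 0.95
¬T ∧ Q = min(a, b) on (0.95, 0.22) = 0.22
¬P = 1 − 0.96 = 0.04
(¬T ∧ Q) ∨ ¬P = max(a, b) on (0.22, 0.04) = 0.22

0.22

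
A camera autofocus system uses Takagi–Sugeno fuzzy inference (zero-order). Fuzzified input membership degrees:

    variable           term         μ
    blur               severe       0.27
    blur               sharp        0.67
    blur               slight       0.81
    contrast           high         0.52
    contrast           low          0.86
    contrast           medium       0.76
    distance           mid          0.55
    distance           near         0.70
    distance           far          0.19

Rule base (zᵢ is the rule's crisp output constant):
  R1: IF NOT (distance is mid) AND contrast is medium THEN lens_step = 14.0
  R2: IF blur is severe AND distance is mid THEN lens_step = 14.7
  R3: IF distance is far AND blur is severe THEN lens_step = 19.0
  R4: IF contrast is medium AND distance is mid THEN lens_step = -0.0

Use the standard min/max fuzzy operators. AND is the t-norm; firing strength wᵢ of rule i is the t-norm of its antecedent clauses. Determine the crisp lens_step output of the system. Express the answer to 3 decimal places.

R1 (z=14.0): ¬mid=1−0.55=0.45, medium=0.76; AND[min(a, b)] → w = 0.45
R2 (z=14.7): severe=0.27, mid=0.55; AND[min(a, b)] → w = 0.27
R3 (z=19.0): far=0.19, severe=0.27; AND[min(a, b)] → w = 0.19
R4 (z=-0.0): medium=0.76, mid=0.55; AND[min(a, b)] → w = 0.55
Weighted average = (0.45·14.0 + 0.27·14.7 + 0.19·19.0 + 0.55·-0.0) / (0.45 + 0.27 + 0.19 + 0.55)
  = 13.8790 / 1.4600 = 9.506

9.506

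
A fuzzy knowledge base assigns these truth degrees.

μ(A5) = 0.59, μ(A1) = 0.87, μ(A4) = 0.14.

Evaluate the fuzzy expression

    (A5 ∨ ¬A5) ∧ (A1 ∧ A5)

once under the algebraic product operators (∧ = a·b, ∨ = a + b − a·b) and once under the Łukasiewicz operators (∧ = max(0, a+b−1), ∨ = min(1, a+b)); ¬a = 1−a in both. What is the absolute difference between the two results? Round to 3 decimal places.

0.071

Under algebraic product:
  ¬A5 = 1 − 0.5900 = 0.4100
  A5 ∨ ¬A5 = a + b − a·b on (0.5900, 0.4100) = 0.7581
  A1 ∧ A5 = a·b on (0.8700, 0.5900) = 0.5133
  (A5 ∨ ¬A5) ∧ (A1 ∧ A5) = a·b on (0.7581, 0.5133) = 0.3891
  → value = 0.3891
Under Łukasiewicz:
  ¬A5 = 1 − 0.59 = 0.41
  A5 ∨ ¬A5 = min(1, a+b) on (0.59, 0.41) = 1.00
  A1 ∧ A5 = max(0, a+b−1) on (0.87, 0.59) = 0.46
  (A5 ∨ ¬A5) ∧ (A1 ∧ A5) = max(0, a+b−1) on (1.00, 0.46) = 0.46
  → value = 0.4600
|0.3891 − 0.4600| = 0.071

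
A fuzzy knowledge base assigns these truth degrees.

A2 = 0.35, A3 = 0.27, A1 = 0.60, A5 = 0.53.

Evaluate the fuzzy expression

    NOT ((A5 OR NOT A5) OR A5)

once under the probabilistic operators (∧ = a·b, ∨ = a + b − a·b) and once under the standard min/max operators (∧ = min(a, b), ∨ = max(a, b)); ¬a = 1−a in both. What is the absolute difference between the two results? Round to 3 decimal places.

Under probabilistic:
  NOT A5 = 1 − 0.5300 = 0.4700
  A5 OR NOT A5 = a + b − a·b on (0.5300, 0.4700) = 0.7509
  (A5 OR NOT A5) OR A5 = a + b − a·b on (0.7509, 0.5300) = 0.8829
  NOT ((A5 OR NOT A5) OR A5) = 1 − 0.8829 = 0.1171
  → value = 0.1171
Under standard min/max:
  NOT A5 = 1 − 0.53 = 0.47
  A5 OR NOT A5 = max(a, b) on (0.53, 0.47) = 0.53
  (A5 OR NOT A5) OR A5 = max(a, b) on (0.53, 0.53) = 0.53
  NOT ((A5 OR NOT A5) OR A5) = 1 − 0.53 = 0.47
  → value = 0.4700
|0.1171 − 0.4700| = 0.353

0.353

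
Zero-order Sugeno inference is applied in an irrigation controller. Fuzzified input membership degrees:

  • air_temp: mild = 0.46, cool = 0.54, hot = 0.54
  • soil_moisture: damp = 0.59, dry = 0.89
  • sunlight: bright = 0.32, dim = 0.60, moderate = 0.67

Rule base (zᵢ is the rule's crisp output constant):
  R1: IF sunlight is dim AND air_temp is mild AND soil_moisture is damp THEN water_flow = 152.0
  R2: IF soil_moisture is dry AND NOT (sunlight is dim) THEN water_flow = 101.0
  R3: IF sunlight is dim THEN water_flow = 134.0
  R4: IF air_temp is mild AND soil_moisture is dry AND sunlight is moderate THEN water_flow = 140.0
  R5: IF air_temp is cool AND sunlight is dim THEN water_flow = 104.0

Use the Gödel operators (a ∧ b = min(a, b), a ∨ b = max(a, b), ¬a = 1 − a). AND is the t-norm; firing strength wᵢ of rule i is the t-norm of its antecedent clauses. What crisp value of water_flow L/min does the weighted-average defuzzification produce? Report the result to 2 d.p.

R1 (z=152.0): dim=0.60, mild=0.46, damp=0.59; AND[min(a, b)] → w = 0.46
R2 (z=101.0): dry=0.89, ¬dim=1−0.60=0.40; AND[min(a, b)] → w = 0.40
R3 (z=134.0): dim=0.60 → w = 0.60
R4 (z=140.0): mild=0.46, dry=0.89, moderate=0.67; AND[min(a, b)] → w = 0.46
R5 (z=104.0): cool=0.54, dim=0.60; AND[min(a, b)] → w = 0.54
Weighted average = (0.46·152.0 + 0.40·101.0 + 0.60·134.0 + 0.46·140.0 + 0.54·104.0) / (0.46 + 0.40 + 0.60 + 0.46 + 0.54)
  = 311.2800 / 2.4600 = 126.54

126.54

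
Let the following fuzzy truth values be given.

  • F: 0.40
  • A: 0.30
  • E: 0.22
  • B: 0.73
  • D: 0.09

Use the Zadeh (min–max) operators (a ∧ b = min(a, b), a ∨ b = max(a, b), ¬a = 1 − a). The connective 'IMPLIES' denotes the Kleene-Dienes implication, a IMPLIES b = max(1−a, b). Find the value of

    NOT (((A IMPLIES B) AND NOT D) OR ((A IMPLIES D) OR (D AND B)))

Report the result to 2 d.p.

0.27

A IMPLIES B  [Kleene-Dienes: max(1−a, b)] with a=0.30, b=0.73 → 0.73
NOT D = 1 − 0.09 = 0.91
(A IMPLIES B) AND NOT D = min(a, b) on (0.73, 0.91) = 0.73
A IMPLIES D  [Kleene-Dienes: max(1−a, b)] with a=0.30, b=0.09 → 0.70
D AND B = min(a, b) on (0.09, 0.73) = 0.09
(A IMPLIES D) OR (D AND B) = max(a, b) on (0.70, 0.09) = 0.70
((A IMPLIES B) AND NOT D) OR ((A IMPLIES D) OR (D AND B)) = max(a, b) on (0.73, 0.70) = 0.73
NOT (((A IMPLIES B) AND NOT D) OR ((A IMPLIES D) OR (D AND B))) = 1 − 0.73 = 0.27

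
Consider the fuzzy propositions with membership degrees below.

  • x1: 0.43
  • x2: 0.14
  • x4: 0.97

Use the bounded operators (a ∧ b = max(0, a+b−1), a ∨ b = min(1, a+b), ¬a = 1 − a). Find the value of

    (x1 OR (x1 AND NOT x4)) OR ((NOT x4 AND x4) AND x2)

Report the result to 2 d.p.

0.43

NOT x4 = 1 − 0.97 = 0.03
x1 AND NOT x4 = max(0, a+b−1) on (0.43, 0.03) = 0.00
x1 OR (x1 AND NOT x4) = min(1, a+b) on (0.43, 0.00) = 0.43
NOT x4 = 1 − 0.97 = 0.03
NOT x4 AND x4 = max(0, a+b−1) on (0.03, 0.97) = 0.00
(NOT x4 AND x4) AND x2 = max(0, a+b−1) on (0.00, 0.14) = 0.00
(x1 OR (x1 AND NOT x4)) OR ((NOT x4 AND x4) AND x2) = min(1, a+b) on (0.43, 0.00) = 0.43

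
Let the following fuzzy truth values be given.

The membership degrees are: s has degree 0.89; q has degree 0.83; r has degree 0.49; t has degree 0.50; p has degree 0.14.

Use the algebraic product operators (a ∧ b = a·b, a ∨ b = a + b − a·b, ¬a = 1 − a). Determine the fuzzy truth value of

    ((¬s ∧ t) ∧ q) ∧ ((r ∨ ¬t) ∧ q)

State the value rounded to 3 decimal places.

¬s = 1 − 0.8900 = 0.1100
¬s ∧ t = a·b on (0.1100, 0.5000) = 0.0550
(¬s ∧ t) ∧ q = a·b on (0.0550, 0.8300) = 0.0456
¬t = 1 − 0.5000 = 0.5000
r ∨ ¬t = a + b − a·b on (0.4900, 0.5000) = 0.7450
(r ∨ ¬t) ∧ q = a·b on (0.7450, 0.8300) = 0.6183
((¬s ∧ t) ∧ q) ∧ ((r ∨ ¬t) ∧ q) = a·b on (0.0456, 0.6183) = 0.0282

0.028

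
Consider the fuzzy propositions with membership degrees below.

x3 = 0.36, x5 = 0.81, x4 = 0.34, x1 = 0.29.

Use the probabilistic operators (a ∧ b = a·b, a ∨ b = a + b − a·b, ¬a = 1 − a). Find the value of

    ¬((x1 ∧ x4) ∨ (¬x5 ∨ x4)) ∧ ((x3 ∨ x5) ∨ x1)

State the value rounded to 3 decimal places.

x1 ∧ x4 = a·b on (0.2900, 0.3400) = 0.0986
¬x5 = 1 − 0.8100 = 0.1900
¬x5 ∨ x4 = a + b − a·b on (0.1900, 0.3400) = 0.4654
(x1 ∧ x4) ∨ (¬x5 ∨ x4) = a + b − a·b on (0.0986, 0.4654) = 0.5181
¬((x1 ∧ x4) ∨ (¬x5 ∨ x4)) = 1 − 0.5181 = 0.4819
x3 ∨ x5 = a + b − a·b on (0.3600, 0.8100) = 0.8784
(x3 ∨ x5) ∨ x1 = a + b − a·b on (0.8784, 0.2900) = 0.9137
¬((x1 ∧ x4) ∨ (¬x5 ∨ x4)) ∧ ((x3 ∨ x5) ∨ x1) = a·b on (0.4819, 0.9137) = 0.4403

0.440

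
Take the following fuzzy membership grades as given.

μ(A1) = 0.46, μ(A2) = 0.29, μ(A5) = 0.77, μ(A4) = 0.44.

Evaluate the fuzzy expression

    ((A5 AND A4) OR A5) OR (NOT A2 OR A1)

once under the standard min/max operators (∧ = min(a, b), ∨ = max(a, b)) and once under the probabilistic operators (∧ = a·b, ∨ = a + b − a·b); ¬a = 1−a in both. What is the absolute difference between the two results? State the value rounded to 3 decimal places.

0.206

Under standard min/max:
  A5 AND A4 = min(a, b) on (0.77, 0.44) = 0.44
  (A5 AND A4) OR A5 = max(a, b) on (0.44, 0.77) = 0.77
  NOT A2 = 1 − 0.29 = 0.71
  NOT A2 OR A1 = max(a, b) on (0.71, 0.46) = 0.71
  ((A5 AND A4) OR A5) OR (NOT A2 OR A1) = max(a, b) on (0.77, 0.71) = 0.77
  → value = 0.7700
Under probabilistic:
  A5 AND A4 = a·b on (0.7700, 0.4400) = 0.3388
  (A5 AND A4) OR A5 = a + b − a·b on (0.3388, 0.7700) = 0.8479
  NOT A2 = 1 − 0.2900 = 0.7100
  NOT A2 OR A1 = a + b − a·b on (0.7100, 0.4600) = 0.8434
  ((A5 AND A4) OR A5) OR (NOT A2 OR A1) = a + b − a·b on (0.8479, 0.8434) = 0.9762
  → value = 0.9762
|0.7700 − 0.9762| = 0.206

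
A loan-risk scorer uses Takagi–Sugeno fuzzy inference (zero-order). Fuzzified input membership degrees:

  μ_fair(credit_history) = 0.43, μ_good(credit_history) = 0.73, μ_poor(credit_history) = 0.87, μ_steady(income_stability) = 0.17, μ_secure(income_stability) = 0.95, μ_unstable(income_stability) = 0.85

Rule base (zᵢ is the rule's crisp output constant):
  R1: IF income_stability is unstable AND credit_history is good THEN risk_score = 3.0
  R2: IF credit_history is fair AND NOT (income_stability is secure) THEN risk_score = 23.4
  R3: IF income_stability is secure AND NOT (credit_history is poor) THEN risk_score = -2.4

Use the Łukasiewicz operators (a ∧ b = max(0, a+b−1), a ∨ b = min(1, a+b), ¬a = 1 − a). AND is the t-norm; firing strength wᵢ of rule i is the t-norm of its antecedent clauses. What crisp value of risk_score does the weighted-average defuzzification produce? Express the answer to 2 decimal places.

2.35

R1 (z=3.0): unstable=0.85, good=0.73; AND[max(0, a+b−1)] → w = 0.58
R2 (z=23.4): fair=0.43, ¬secure=1−0.95=0.05; AND[max(0, a+b−1)] → w = 0.00
R3 (z=-2.4): secure=0.95, ¬poor=1−0.87=0.13; AND[max(0, a+b−1)] → w = 0.08
Weighted average = (0.58·3.0 + 0.00·23.4 + 0.08·-2.4) / (0.58 + 0.00 + 0.08)
  = 1.5480 / 0.6600 = 2.35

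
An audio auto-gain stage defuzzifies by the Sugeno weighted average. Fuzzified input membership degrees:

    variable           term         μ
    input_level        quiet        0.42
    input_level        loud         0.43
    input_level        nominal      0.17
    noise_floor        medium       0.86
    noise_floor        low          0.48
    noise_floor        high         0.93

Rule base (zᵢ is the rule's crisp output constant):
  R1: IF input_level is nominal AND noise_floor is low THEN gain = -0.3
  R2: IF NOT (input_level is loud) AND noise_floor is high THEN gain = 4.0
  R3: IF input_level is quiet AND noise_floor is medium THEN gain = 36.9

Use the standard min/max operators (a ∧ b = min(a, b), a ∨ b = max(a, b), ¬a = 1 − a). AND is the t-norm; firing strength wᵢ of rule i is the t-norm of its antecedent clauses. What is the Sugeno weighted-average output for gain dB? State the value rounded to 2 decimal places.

R1 (z=-0.3): nominal=0.17, low=0.48; AND[min(a, b)] → w = 0.17
R2 (z=4.0): ¬loud=1−0.43=0.57, high=0.93; AND[min(a, b)] → w = 0.57
R3 (z=36.9): quiet=0.42, medium=0.86; AND[min(a, b)] → w = 0.42
Weighted average = (0.17·-0.3 + 0.57·4.0 + 0.42·36.9) / (0.17 + 0.57 + 0.42)
  = 17.7270 / 1.1600 = 15.28

15.28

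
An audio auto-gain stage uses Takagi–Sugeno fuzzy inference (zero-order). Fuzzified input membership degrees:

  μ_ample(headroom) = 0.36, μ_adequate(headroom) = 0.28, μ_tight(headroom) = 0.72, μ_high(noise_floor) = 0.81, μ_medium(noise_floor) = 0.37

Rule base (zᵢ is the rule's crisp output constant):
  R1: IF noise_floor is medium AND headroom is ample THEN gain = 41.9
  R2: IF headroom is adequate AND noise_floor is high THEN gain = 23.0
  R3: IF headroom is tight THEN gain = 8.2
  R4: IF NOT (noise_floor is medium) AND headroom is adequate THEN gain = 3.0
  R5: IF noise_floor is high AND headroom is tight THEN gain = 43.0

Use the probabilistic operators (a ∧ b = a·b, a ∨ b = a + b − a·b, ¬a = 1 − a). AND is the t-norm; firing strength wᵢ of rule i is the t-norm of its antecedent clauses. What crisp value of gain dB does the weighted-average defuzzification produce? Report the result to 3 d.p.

22.999

R1 (z=41.9): medium=0.37, ample=0.36; AND[a·b] → w = 0.1332
R2 (z=23.0): adequate=0.28, high=0.81; AND[a·b] → w = 0.2268
R3 (z=8.2): tight=0.72 → w = 0.7200
R4 (z=3.0): ¬medium=1−0.37=0.63, adequate=0.28; AND[a·b] → w = 0.1764
R5 (z=43.0): high=0.81, tight=0.72; AND[a·b] → w = 0.5832
Weighted average = (0.1332·41.9 + 0.2268·23.0 + 0.7200·8.2 + 0.1764·3.0 + 0.5832·43.0) / (0.1332 + 0.2268 + 0.7200 + 0.1764 + 0.5832)
  = 42.3083 / 1.8396 = 22.999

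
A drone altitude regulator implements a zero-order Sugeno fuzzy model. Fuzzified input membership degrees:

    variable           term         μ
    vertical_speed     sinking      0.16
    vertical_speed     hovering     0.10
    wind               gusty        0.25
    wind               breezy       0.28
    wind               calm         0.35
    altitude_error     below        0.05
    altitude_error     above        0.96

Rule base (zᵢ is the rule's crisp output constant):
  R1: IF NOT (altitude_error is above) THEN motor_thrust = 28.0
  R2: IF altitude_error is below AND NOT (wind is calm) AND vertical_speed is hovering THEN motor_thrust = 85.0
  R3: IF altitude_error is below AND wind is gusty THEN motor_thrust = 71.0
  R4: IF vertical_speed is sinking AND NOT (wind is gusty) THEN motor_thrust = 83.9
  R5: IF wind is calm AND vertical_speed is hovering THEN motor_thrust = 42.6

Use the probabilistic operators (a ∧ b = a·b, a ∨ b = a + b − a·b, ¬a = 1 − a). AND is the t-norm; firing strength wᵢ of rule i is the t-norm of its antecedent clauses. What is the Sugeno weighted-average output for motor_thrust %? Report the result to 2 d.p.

R1 (z=28.0): ¬above=1−0.96=0.04 → w = 0.0400
R2 (z=85.0): below=0.05, ¬calm=1−0.35=0.65, hovering=0.10; AND[a·b] → w = 0.0033
R3 (z=71.0): below=0.05, gusty=0.25; AND[a·b] → w = 0.0125
R4 (z=83.9): sinking=0.16, ¬gusty=1−0.25=0.75; AND[a·b] → w = 0.1200
R5 (z=42.6): calm=0.35, hovering=0.10; AND[a·b] → w = 0.0350
Weighted average = (0.0400·28.0 + 0.0033·85.0 + 0.0125·71.0 + 0.1200·83.9 + 0.0350·42.6) / (0.0400 + 0.0033 + 0.0125 + 0.1200 + 0.0350)
  = 13.8428 / 0.2108 = 65.68

65.68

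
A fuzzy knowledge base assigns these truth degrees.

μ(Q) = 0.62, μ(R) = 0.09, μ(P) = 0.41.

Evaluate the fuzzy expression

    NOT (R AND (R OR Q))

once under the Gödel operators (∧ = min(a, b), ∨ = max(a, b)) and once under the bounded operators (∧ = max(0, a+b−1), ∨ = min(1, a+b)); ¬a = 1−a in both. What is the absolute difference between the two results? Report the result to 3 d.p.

0.090

Under Gödel:
  R OR Q = max(a, b) on (0.09, 0.62) = 0.62
  R AND (R OR Q) = min(a, b) on (0.09, 0.62) = 0.09
  NOT (R AND (R OR Q)) = 1 − 0.09 = 0.91
  → value = 0.9100
Under bounded:
  R OR Q = min(1, a+b) on (0.09, 0.62) = 0.71
  R AND (R OR Q) = max(0, a+b−1) on (0.09, 0.71) = 0.00
  NOT (R AND (R OR Q)) = 1 − 0.00 = 1.00
  → value = 1.0000
|0.9100 − 1.0000| = 0.090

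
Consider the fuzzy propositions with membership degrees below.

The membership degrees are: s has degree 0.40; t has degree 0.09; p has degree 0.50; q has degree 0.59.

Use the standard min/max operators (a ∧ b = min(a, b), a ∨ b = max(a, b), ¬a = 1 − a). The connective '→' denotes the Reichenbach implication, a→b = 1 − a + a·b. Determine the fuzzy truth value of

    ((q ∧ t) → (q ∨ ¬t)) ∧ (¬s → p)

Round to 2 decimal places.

q ∧ t = min(a, b) on (0.59, 0.09) = 0.09
¬t = 1 − 0.09 = 0.91
q ∨ ¬t = max(a, b) on (0.59, 0.91) = 0.91
(q ∧ t) → (q ∨ ¬t)  [Reichenbach: 1 − a + a·b] with a=0.09, b=0.91 → 0.99
¬s = 1 − 0.40 = 0.60
¬s → p  [Reichenbach: 1 − a + a·b] with a=0.60, b=0.50 → 0.70
((q ∧ t) → (q ∨ ¬t)) ∧ (¬s → p) = min(a, b) on (0.99, 0.70) = 0.70

0.70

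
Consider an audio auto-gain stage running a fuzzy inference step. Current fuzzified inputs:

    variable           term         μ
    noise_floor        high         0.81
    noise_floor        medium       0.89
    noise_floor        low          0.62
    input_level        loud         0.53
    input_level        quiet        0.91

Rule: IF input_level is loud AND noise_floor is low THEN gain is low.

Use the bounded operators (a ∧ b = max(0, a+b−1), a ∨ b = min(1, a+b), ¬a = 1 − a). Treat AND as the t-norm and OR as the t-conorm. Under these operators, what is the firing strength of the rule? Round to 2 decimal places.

firing strength: loud=0.53, low=0.62; AND[max(0, a+b−1)] → w = 0.15

0.15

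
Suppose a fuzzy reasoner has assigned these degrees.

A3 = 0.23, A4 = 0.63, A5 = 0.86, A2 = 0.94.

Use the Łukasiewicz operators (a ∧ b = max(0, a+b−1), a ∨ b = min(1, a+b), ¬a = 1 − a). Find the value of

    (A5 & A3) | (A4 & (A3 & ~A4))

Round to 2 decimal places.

0.09

A5 & A3 = max(0, a+b−1) on (0.86, 0.23) = 0.09
~A4 = 1 − 0.63 = 0.37
A3 & ~A4 = max(0, a+b−1) on (0.23, 0.37) = 0.00
A4 & (A3 & ~A4) = max(0, a+b−1) on (0.63, 0.00) = 0.00
(A5 & A3) | (A4 & (A3 & ~A4)) = min(1, a+b) on (0.09, 0.00) = 0.09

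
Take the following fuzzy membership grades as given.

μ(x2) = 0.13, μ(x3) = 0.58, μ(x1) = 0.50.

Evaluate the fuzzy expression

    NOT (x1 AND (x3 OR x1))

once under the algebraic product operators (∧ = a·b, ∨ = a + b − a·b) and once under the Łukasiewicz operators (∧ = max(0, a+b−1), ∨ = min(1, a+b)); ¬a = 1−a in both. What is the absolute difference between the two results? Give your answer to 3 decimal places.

Under algebraic product:
  x3 OR x1 = a + b − a·b on (0.5800, 0.5000) = 0.7900
  x1 AND (x3 OR x1) = a·b on (0.5000, 0.7900) = 0.3950
  NOT (x1 AND (x3 OR x1)) = 1 − 0.3950 = 0.6050
  → value = 0.6050
Under Łukasiewicz:
  x3 OR x1 = min(1, a+b) on (0.58, 0.50) = 1.00
  x1 AND (x3 OR x1) = max(0, a+b−1) on (0.50, 1.00) = 0.50
  NOT (x1 AND (x3 OR x1)) = 1 − 0.50 = 0.50
  → value = 0.5000
|0.6050 − 0.5000| = 0.105

0.105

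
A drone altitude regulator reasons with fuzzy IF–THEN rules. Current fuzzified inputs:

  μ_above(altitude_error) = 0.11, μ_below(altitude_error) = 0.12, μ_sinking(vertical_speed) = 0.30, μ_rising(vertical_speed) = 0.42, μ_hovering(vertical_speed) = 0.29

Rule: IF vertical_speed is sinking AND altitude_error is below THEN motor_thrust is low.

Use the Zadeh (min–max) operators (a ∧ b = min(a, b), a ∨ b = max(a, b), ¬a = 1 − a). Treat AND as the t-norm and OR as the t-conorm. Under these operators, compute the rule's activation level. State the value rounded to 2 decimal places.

0.12

firing strength: sinking=0.30, below=0.12; AND[min(a, b)] → w = 0.12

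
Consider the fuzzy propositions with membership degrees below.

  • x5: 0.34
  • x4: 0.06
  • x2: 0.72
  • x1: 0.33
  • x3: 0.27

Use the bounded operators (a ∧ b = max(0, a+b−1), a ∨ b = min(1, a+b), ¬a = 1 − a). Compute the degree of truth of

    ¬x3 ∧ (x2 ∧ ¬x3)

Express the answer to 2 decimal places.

0.18

¬x3 = 1 − 0.27 = 0.73
¬x3 = 1 − 0.27 = 0.73
x2 ∧ ¬x3 = max(0, a+b−1) on (0.72, 0.73) = 0.45
¬x3 ∧ (x2 ∧ ¬x3) = max(0, a+b−1) on (0.73, 0.45) = 0.18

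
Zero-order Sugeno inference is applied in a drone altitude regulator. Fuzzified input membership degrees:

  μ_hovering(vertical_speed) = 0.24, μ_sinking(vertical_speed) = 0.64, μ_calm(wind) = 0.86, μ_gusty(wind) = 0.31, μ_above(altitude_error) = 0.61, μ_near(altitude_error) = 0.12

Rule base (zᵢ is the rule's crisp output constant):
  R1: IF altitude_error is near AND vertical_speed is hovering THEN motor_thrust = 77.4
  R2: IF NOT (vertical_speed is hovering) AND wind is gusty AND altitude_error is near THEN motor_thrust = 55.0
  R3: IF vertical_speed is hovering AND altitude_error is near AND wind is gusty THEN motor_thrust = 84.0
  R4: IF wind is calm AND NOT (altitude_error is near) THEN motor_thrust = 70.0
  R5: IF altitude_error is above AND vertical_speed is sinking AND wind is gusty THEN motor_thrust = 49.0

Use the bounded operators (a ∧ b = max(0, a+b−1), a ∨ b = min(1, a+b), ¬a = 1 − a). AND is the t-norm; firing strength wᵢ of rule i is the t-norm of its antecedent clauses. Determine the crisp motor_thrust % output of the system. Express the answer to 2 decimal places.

R1 (z=77.4): near=0.12, hovering=0.24; AND[max(0, a+b−1)] → w = 0.00
R2 (z=55.0): ¬hovering=1−0.24=0.76, gusty=0.31, near=0.12; AND[max(0, a+b−1)] → w = 0.00
R3 (z=84.0): hovering=0.24, near=0.12, gusty=0.31; AND[max(0, a+b−1)] → w = 0.00
R4 (z=70.0): calm=0.86, ¬near=1−0.12=0.88; AND[max(0, a+b−1)] → w = 0.74
R5 (z=49.0): above=0.61, sinking=0.64, gusty=0.31; AND[max(0, a+b−1)] → w = 0.00
Weighted average = (0.00·77.4 + 0.00·55.0 + 0.00·84.0 + 0.74·70.0 + 0.00·49.0) / (0.00 + 0.00 + 0.00 + 0.74 + 0.00)
  = 51.8000 / 0.7400 = 70.00

70.00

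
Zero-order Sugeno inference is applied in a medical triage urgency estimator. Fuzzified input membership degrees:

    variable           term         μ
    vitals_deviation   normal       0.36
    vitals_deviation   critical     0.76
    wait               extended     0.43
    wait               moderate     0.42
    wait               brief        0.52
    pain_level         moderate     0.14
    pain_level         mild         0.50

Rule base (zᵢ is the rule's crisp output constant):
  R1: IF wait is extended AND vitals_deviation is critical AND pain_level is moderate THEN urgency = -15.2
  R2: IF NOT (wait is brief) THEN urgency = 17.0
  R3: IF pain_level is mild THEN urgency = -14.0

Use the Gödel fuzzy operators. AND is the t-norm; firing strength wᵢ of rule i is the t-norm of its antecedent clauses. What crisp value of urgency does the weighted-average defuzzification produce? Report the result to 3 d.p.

R1 (z=-15.2): extended=0.43, critical=0.76, moderate=0.14; AND[min(a, b)] → w = 0.14
R2 (z=17.0): ¬brief=1−0.52=0.48 → w = 0.48
R3 (z=-14.0): mild=0.50 → w = 0.50
Weighted average = (0.14·-15.2 + 0.48·17.0 + 0.50·-14.0) / (0.14 + 0.48 + 0.50)
  = -0.9680 / 1.1200 = -0.864

-0.864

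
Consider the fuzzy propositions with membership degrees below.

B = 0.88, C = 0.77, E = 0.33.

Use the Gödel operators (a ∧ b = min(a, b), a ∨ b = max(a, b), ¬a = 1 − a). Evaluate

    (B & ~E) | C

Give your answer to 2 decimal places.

0.77

~E = 1 − 0.33 = 0.67
B & ~E = min(a, b) on (0.88, 0.67) = 0.67
(B & ~E) | C = max(a, b) on (0.67, 0.77) = 0.77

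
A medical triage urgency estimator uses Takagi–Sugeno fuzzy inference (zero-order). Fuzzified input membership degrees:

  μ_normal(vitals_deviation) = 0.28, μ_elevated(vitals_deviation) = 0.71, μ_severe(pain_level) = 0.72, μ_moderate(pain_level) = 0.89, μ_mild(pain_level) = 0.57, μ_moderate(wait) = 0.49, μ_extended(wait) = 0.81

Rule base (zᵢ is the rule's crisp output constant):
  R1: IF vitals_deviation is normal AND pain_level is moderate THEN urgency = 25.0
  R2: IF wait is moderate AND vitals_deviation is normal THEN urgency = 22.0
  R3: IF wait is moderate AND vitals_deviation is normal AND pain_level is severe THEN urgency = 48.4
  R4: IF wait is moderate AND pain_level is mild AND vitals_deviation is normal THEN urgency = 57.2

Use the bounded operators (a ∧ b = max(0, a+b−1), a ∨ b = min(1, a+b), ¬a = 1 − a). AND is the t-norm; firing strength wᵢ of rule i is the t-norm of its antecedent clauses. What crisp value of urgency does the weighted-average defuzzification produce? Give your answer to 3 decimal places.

R1 (z=25.0): normal=0.28, moderate=0.89; AND[max(0, a+b−1)] → w = 0.17
R2 (z=22.0): moderate=0.49, normal=0.28; AND[max(0, a+b−1)] → w = 0.00
R3 (z=48.4): moderate=0.49, normal=0.28, severe=0.72; AND[max(0, a+b−1)] → w = 0.00
R4 (z=57.2): moderate=0.49, mild=0.57, normal=0.28; AND[max(0, a+b−1)] → w = 0.00
Weighted average = (0.17·25.0 + 0.00·22.0 + 0.00·48.4 + 0.00·57.2) / (0.17 + 0.00 + 0.00 + 0.00)
  = 4.2500 / 0.1700 = 25.000

25.000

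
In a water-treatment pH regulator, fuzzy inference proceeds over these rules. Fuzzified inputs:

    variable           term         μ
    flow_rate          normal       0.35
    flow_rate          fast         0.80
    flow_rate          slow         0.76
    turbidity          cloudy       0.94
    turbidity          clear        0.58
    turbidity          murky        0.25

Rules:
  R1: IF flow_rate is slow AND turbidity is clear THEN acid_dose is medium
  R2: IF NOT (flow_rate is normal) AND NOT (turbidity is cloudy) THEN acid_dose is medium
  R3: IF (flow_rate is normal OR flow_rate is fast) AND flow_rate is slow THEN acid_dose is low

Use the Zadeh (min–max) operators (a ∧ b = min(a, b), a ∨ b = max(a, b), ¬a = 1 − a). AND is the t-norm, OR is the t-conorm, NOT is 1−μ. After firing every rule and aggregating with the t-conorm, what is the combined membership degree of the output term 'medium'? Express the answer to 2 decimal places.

0.58

R1: slow=0.76, clear=0.58; AND[min(a, b)] → w = 0.58
R2: ¬normal=1−0.35=0.65, ¬cloudy=1−0.94=0.06; AND[min(a, b)] → w = 0.06
R3: (normal=0.35 OR fast=0.80) = 0.80; AND[min(a, b)] with slow=0.76 → w = 0.76
Rules with consequent 'medium': {R1, R2} → strengths 0.58, 0.06
Aggregate via t-conorm [max(a, b)]: 0.58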